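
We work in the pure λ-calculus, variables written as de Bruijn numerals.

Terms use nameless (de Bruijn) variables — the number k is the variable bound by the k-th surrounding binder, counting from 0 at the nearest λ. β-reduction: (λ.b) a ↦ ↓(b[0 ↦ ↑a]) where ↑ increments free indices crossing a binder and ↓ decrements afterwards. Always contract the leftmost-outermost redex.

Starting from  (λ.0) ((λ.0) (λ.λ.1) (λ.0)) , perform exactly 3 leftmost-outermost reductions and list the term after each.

  start: (λ.0) ((λ.0) (λ.λ.1) (λ.0))
  [1] (λ.0) (λ.λ.1) (λ.0)
  [2] (λ.λ.1) (λ.0)
  [3] λ.λ.0

Answer: after 3 steps: λ.λ.0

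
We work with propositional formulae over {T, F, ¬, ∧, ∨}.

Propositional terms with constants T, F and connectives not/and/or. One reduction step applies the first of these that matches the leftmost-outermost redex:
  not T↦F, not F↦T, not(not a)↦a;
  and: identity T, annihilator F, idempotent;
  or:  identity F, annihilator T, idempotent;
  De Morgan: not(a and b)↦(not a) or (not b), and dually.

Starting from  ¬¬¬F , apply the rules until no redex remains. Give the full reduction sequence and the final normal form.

Answer: normal form = T  (in 2 steps)

Reduction:
  start: ¬¬¬F
  [1] ¬F
  [2] T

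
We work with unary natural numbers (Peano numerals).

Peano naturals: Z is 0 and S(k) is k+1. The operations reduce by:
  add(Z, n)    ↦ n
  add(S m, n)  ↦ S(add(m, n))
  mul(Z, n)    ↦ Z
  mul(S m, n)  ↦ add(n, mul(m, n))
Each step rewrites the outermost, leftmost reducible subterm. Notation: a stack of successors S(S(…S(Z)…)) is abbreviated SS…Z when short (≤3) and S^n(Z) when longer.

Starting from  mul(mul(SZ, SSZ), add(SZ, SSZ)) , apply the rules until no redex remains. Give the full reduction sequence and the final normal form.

Answer: normal form = S^6(Z)  (in 20 steps)

Reduction:
  start: mul(mul(SZ, SSZ), add(SZ, SSZ))
  step 1: mul(add(SSZ, mul(Z, SSZ)), add(SZ, SSZ))
  step 2: mul(S(add(SZ, mul(Z, SSZ))), add(SZ, SSZ))
  step 3: add(add(SZ, SSZ), mul(add(SZ, mul(Z, SSZ)), add(SZ, SSZ)))
  step 4: add(S(add(Z, SSZ)), mul(add(SZ, mul(Z, SSZ)), add(SZ, SSZ)))
  step 5: S(add(add(Z, SSZ), mul(add(SZ, mul(Z, SSZ)), add(SZ, SSZ))))
  step 6: S(add(SSZ, mul(add(SZ, mul(Z, SSZ)), add(SZ, SSZ))))
  step 7: S(S(add(SZ, mul(add(SZ, mul(Z, SSZ)), add(SZ, SSZ)))))
  step 8: S(S(S(add(Z, mul(add(SZ, mul(Z, SSZ)), add(SZ, SSZ))))))
  step 9: S(S(S(mul(add(SZ, mul(Z, SSZ)), add(SZ, SSZ)))))
  step 10: S(S(S(mul(S(add(Z, mul(Z, SSZ))), add(SZ, SSZ)))))
  step 11: S(S(S(add(add(SZ, SSZ), mul(add(Z, mul(Z, SSZ)), add(SZ, SSZ))))))
  step 12: S(S(S(add(S(add(Z, SSZ)), mul(add(Z, mul(Z, SSZ)), add(SZ, SSZ))))))
  step 13: S(S(S(S(add(add(Z, SSZ), mul(add(Z, mul(Z, SSZ)), add(SZ, SSZ)))))))
  step 14: S(S(S(S(add(SSZ, mul(add(Z, mul(Z, SSZ)), add(SZ, SSZ)))))))
  step 15: S(S(S(S(S(add(SZ, mul(add(Z, mul(Z, SSZ)), add(SZ, SSZ))))))))
  step 16: S(S(S(S(S(S(add(Z, mul(add(Z, mul(Z, SSZ)), add(SZ, SSZ)))))))))
  step 17: S(S(S(S(S(S(mul(add(Z, mul(Z, SSZ)), add(SZ, SSZ))))))))
  step 18: S(S(S(S(S(S(mul(mul(Z, SSZ), add(SZ, SSZ))))))))
  step 19: S(S(S(S(S(S(mul(Z, add(SZ, SSZ))))))))
  step 20: S^6(Z)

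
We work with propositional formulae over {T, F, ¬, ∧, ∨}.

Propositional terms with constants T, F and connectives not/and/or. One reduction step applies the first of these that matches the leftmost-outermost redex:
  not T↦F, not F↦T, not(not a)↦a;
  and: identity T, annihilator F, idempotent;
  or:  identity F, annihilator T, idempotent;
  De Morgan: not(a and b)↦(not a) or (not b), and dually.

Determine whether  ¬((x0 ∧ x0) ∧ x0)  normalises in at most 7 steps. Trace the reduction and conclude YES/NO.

Answer: YES — reaches normal form ¬x0 in 4 ≤ 7 steps

Reduction:
  start: ¬((x0 ∧ x0) ∧ x0)
  [1] ¬(x0 ∧ x0) ∨ ¬x0
  [2] (¬x0 ∨ ¬x0) ∨ ¬x0
  [3] ¬x0 ∨ ¬x0
  [4] ¬x0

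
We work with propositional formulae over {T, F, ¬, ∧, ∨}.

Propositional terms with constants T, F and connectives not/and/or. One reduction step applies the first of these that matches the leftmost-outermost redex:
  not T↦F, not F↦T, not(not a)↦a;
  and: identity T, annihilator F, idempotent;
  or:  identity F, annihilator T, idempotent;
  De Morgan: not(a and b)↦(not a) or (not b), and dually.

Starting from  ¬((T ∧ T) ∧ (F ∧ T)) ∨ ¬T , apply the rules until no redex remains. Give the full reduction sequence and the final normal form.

  start: ¬((T ∧ T) ∧ (F ∧ T)) ∨ ¬T
  →1  (¬(T ∧ T) ∨ ¬(F ∧ T)) ∨ ¬T
  →2  ((¬T ∨ ¬T) ∨ ¬(F ∧ T)) ∨ ¬T
  →3  (¬T ∨ ¬(F ∧ T)) ∨ ¬T
  →4  (F ∨ ¬(F ∧ T)) ∨ ¬T
  →5  ¬(F ∧ T) ∨ ¬T
  →6  (¬F ∨ ¬T) ∨ ¬T
  →7  (T ∨ ¬T) ∨ ¬T
  →8  T ∨ ¬T
  →9  T

Answer: normal form = T  (in 9 steps)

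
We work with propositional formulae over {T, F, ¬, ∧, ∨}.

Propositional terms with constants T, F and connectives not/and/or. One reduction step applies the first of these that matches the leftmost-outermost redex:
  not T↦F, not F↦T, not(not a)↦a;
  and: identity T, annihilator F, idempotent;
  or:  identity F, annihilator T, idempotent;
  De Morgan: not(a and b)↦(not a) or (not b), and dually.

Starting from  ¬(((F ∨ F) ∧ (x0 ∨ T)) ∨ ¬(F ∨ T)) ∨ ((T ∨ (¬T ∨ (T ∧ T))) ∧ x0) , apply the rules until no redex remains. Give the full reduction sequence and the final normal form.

Answer: normal form = T  (in 10 steps)

Reduction:
  start: ¬(((F ∨ F) ∧ (x0 ∨ T)) ∨ ¬(F ∨ T)) ∨ ((T ∨ (¬T ∨ (T ∧ T))) ∧ x0)
  step 1: (¬((F ∨ F) ∧ (x0 ∨ T)) ∧ ¬¬(F ∨ T)) ∨ ((T ∨ (¬T ∨ (T ∧ T))) ∧ x0)
  step 2: ((¬(F ∨ F) ∨ ¬(x0 ∨ T)) ∧ ¬¬(F ∨ T)) ∨ ((T ∨ (¬T ∨ (T ∧ T))) ∧ x0)
  step 3: (((¬F ∧ ¬F) ∨ ¬(x0 ∨ T)) ∧ ¬¬(F ∨ T)) ∨ ((T ∨ (¬T ∨ (T ∧ T))) ∧ x0)
  step 4: ((¬F ∨ ¬(x0 ∨ T)) ∧ ¬¬(F ∨ T)) ∨ ((T ∨ (¬T ∨ (T ∧ T))) ∧ x0)
  step 5: ((T ∨ ¬(x0 ∨ T)) ∧ ¬¬(F ∨ T)) ∨ ((T ∨ (¬T ∨ (T ∧ T))) ∧ x0)
  step 6: (T ∧ ¬¬(F ∨ T)) ∨ ((T ∨ (¬T ∨ (T ∧ T))) ∧ x0)
  step 7: ¬¬(F ∨ T) ∨ ((T ∨ (¬T ∨ (T ∧ T))) ∧ x0)
  step 8: (F ∨ T) ∨ ((T ∨ (¬T ∨ (T ∧ T))) ∧ x0)
  step 9: T ∨ ((T ∨ (¬T ∨ (T ∧ T))) ∧ x0)
  step 10: T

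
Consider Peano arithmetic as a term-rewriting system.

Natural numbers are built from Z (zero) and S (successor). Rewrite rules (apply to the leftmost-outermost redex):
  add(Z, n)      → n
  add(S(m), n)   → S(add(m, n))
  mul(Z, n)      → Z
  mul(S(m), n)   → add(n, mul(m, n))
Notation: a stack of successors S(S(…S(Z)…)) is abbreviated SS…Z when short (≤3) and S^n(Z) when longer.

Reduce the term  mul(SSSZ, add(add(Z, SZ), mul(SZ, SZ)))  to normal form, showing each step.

  start: mul(SSSZ, add(add(Z, SZ), mul(SZ, SZ)))
  [1] add(add(add(Z, SZ), mul(SZ, SZ)), mul(SSZ, add(add(Z, SZ), mul(SZ, SZ))))
  [2] add(add(SZ, mul(SZ, SZ)), mul(SSZ, add(add(Z, SZ), mul(SZ, SZ))))
  [3] add(S(add(Z, mul(SZ, SZ))), mul(SSZ, add(add(Z, SZ), mul(SZ, SZ))))
  [4] S(add(add(Z, mul(SZ, SZ)), mul(SSZ, add(add(Z, SZ), mul(SZ, SZ)))))
  [5] S(add(mul(SZ, SZ), mul(SSZ, add(add(Z, SZ), mul(SZ, SZ)))))
  [6] S(add(add(SZ, mul(Z, SZ)), mul(SSZ, add(add(Z, SZ), mul(SZ, SZ)))))
  [7] S(add(S(add(Z, mul(Z, SZ))), mul(SSZ, add(add(Z, SZ), mul(SZ, SZ)))))
  [8] S(S(add(add(Z, mul(Z, SZ)), mul(SSZ, add(add(Z, SZ), mul(SZ, SZ))))))
  [9] S(S(add(mul(Z, SZ), mul(SSZ, add(add(Z, SZ), mul(SZ, SZ))))))
  [10] S(S(add(Z, mul(SSZ, add(add(Z, SZ), mul(SZ, SZ))))))
  [11] S(S(mul(SSZ, add(add(Z, SZ), mul(SZ, SZ)))))
  [12] S(S(add(add(add(Z, SZ), mul(SZ, SZ)), mul(SZ, add(add(Z, SZ), mul(SZ, SZ))))))
  [13] S(S(add(add(SZ, mul(SZ, SZ)), mul(SZ, add(add(Z, SZ), mul(SZ, SZ))))))
  [14] S(S(add(S(add(Z, mul(SZ, SZ))), mul(SZ, add(add(Z, SZ), mul(SZ, SZ))))))
  [15] S(S(S(add(add(Z, mul(SZ, SZ)), mul(SZ, add(add(Z, SZ), mul(SZ, SZ)))))))
  [16] S(S(S(add(mul(SZ, SZ), mul(SZ, add(add(Z, SZ), mul(SZ, SZ)))))))
  [17] S(S(S(add(add(SZ, mul(Z, SZ)), mul(SZ, add(add(Z, SZ), mul(SZ, SZ)))))))
  [18] S(S(S(add(S(add(Z, mul(Z, SZ))), mul(SZ, add(add(Z, SZ), mul(SZ, SZ)))))))
  [19] S(S(S(S(add(add(Z, mul(Z, SZ)), mul(SZ, add(add(Z, SZ), mul(SZ, SZ))))))))
  [20] S(S(S(S(add(mul(Z, SZ), mul(SZ, add(add(Z, SZ), mul(SZ, SZ))))))))
  [21] S(S(S(S(add(Z, mul(SZ, add(add(Z, SZ), mul(SZ, SZ))))))))
  [22] S(S(S(S(mul(SZ, add(add(Z, SZ), mul(SZ, SZ)))))))
  [23] S(S(S(S(add(add(add(Z, SZ), mul(SZ, SZ)), mul(Z, add(add(Z, SZ), mul(SZ, SZ))))))))
  [24] S(S(S(S(add(add(SZ, mul(SZ, SZ)), mul(Z, add(add(Z, SZ), mul(SZ, SZ))))))))
  [25] S(S(S(S(add(S(add(Z, mul(SZ, SZ))), mul(Z, add(add(Z, SZ), mul(SZ, SZ))))))))
  [26] S(S(S(S(S(add(add(Z, mul(SZ, SZ)), mul(Z, add(add(Z, SZ), mul(SZ, SZ)))))))))
  [27] S(S(S(S(S(add(mul(SZ, SZ), mul(Z, add(add(Z, SZ), mul(SZ, SZ)))))))))
  [28] S(S(S(S(S(add(add(SZ, mul(Z, SZ)), mul(Z, add(add(Z, SZ), mul(SZ, SZ)))))))))
  [29] S(S(S(S(S(add(S(add(Z, mul(Z, SZ))), mul(Z, add(add(Z, SZ), mul(SZ, SZ)))))))))
  [30] S(S(S(S(S(S(add(add(Z, mul(Z, SZ)), mul(Z, add(add(Z, SZ), mul(SZ, SZ))))))))))
  [31] S(S(S(S(S(S(add(mul(Z, SZ), mul(Z, add(add(Z, SZ), mul(SZ, SZ))))))))))
  [32] S(S(S(S(S(S(add(Z, mul(Z, add(add(Z, SZ), mul(SZ, SZ))))))))))
  [33] S(S(S(S(S(S(mul(Z, add(add(Z, SZ), mul(SZ, SZ)))))))))
  [34] S^6(Z)

Answer: normal form = S^6(Z)  (in 34 steps)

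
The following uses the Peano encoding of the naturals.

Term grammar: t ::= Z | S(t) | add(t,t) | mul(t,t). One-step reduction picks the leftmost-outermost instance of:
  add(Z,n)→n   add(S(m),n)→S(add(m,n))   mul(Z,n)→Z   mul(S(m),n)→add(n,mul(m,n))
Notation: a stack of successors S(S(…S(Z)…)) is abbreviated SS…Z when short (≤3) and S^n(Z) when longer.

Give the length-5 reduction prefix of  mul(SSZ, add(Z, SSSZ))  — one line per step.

  start: mul(SSZ, add(Z, SSSZ))
  step 1: add(add(Z, SSSZ), mul(SZ, add(Z, SSSZ)))
  step 2: add(SSSZ, mul(SZ, add(Z, SSSZ)))
  step 3: S(add(SSZ, mul(SZ, add(Z, SSSZ))))
  step 4: S(S(add(SZ, mul(SZ, add(Z, SSSZ)))))
  step 5: S(S(S(add(Z, mul(SZ, add(Z, SSSZ))))))

Answer: after 5 steps: S(S(S(add(Z, mul(SZ, add(Z, SSSZ))))))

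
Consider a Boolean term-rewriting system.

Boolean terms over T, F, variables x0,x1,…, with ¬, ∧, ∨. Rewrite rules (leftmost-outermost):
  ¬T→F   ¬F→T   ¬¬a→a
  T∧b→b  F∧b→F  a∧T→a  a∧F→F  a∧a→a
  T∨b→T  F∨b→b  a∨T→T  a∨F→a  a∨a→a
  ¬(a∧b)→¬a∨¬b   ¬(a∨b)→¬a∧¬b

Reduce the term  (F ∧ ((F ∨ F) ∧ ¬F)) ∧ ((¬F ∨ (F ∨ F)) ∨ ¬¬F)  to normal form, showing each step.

Answer: normal form = F  (in 2 steps)

Derivation:
  start: (F ∧ ((F ∨ F) ∧ ¬F)) ∧ ((¬F ∨ (F ∨ F)) ∨ ¬¬F)
  step 1: F ∧ ((¬F ∨ (F ∨ F)) ∨ ¬¬F)
  step 2: F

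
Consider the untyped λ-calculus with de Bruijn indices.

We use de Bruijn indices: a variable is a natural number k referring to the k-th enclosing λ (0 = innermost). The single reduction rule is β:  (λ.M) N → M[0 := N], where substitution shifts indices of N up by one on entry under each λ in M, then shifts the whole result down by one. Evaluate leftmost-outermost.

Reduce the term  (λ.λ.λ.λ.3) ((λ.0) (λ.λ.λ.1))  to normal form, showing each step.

Answer: normal form = λ.λ.λ.λ.λ.λ.1  (in 2 steps)

Derivation:
  start: (λ.λ.λ.λ.3) ((λ.0) (λ.λ.λ.1))
  step 1: λ.λ.λ.(λ.0) (λ.λ.λ.1)
  step 2: λ.λ.λ.λ.λ.λ.1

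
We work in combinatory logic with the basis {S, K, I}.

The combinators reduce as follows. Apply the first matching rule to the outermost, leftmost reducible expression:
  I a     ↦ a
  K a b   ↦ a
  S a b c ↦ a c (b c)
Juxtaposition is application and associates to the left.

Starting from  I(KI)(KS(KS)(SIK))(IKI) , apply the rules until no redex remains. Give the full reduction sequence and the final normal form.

Answer: normal form = KI  (in 4 steps)

Derivation:
  start: I(KI)(KS(KS)(SIK))(IKI)
  step 1: KI(KS(KS)(SIK))(IKI)
  step 2: I(IKI)
  step 3: IKI
  step 4: KI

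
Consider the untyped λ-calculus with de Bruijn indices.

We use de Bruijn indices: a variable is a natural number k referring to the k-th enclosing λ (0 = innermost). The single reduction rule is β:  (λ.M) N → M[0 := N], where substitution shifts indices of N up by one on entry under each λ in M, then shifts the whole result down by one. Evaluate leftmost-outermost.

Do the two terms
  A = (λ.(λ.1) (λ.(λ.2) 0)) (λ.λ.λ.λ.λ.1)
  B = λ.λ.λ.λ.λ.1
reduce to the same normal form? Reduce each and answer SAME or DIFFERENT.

Term A:
  start: (λ.(λ.1) (λ.(λ.2) 0)) (λ.λ.λ.λ.λ.1)
  [1] (λ.λ.λ.λ.λ.λ.1) (λ.(λ.λ.λ.λ.λ.λ.1) 0)
  [2] λ.λ.λ.λ.λ.1

Term B:
  start: λ.λ.λ.λ.λ.1

Answer: SAME — A ⇓ λ.λ.λ.λ.λ.1, B ⇓ λ.λ.λ.λ.λ.1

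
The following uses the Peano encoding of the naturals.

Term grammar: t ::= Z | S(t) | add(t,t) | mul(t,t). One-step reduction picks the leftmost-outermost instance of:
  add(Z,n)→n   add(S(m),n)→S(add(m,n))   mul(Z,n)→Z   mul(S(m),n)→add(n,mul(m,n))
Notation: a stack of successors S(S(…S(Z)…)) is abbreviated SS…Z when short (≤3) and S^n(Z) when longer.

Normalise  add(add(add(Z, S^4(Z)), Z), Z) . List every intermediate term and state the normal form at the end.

  start: add(add(add(Z, S^4(Z)), Z), Z)
  step 1: add(add(S^4(Z), Z), Z)
  step 2: add(S(add(SSSZ, Z)), Z)
  step 3: S(add(add(SSSZ, Z), Z))
  step 4: S(add(S(add(SSZ, Z)), Z))
  step 5: S(S(add(add(SSZ, Z), Z)))
  step 6: S(S(add(S(add(SZ, Z)), Z)))
  step 7: S(S(S(add(add(SZ, Z), Z))))
  step 8: S(S(S(add(S(add(Z, Z)), Z))))
  step 9: S(S(S(S(add(add(Z, Z), Z)))))
  step 10: S(S(S(S(add(Z, Z)))))
  step 11: S^4(Z)

Answer: normal form = S^4(Z)  (in 11 steps)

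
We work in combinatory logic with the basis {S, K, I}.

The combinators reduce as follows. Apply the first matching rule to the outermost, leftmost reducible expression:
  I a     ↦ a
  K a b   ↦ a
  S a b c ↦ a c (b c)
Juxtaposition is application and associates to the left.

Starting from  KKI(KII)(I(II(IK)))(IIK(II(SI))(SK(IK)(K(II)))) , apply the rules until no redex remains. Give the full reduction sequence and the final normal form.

  start: KKI(KII)(I(II(IK)))(IIK(II(SI))(SK(IK)(K(II))))
  →1  K(KII)(I(II(IK)))(IIK(II(SI))(SK(IK)(K(II))))
  →2  KII(IIK(II(SI))(SK(IK)(K(II))))
  →3  I(IIK(II(SI))(SK(IK)(K(II))))
  →4  IIK(II(SI))(SK(IK)(K(II)))
  →5  IK(II(SI))(SK(IK)(K(II)))
  →6  K(II(SI))(SK(IK)(K(II)))
  →7  II(SI)
  →8  I(SI)
  →9  SI

Answer: normal form = SI  (in 9 steps)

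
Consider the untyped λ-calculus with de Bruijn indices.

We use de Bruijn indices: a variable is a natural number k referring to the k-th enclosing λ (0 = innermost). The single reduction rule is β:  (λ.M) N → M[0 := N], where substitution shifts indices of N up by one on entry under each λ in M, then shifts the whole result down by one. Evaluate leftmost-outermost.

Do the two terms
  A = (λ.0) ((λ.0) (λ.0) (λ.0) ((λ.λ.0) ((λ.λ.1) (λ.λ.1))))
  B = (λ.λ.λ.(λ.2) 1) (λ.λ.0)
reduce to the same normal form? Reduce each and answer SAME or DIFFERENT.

Term A:
  start: (λ.0) ((λ.0) (λ.0) (λ.0) ((λ.λ.0) ((λ.λ.1) (λ.λ.1))))
  →1  (λ.0) (λ.0) (λ.0) ((λ.λ.0) ((λ.λ.1) (λ.λ.1)))
  →2  (λ.0) (λ.0) ((λ.λ.0) ((λ.λ.1) (λ.λ.1)))
  →3  (λ.0) ((λ.λ.0) ((λ.λ.1) (λ.λ.1)))
  →4  (λ.λ.0) ((λ.λ.1) (λ.λ.1))
  →5  λ.0

Term B:
  start: (λ.λ.λ.(λ.2) 1) (λ.λ.0)
  →1  λ.λ.(λ.2) 1
  →2  λ.λ.1

Answer: DIFFERENT — A ⇓ λ.0, B ⇓ λ.λ.1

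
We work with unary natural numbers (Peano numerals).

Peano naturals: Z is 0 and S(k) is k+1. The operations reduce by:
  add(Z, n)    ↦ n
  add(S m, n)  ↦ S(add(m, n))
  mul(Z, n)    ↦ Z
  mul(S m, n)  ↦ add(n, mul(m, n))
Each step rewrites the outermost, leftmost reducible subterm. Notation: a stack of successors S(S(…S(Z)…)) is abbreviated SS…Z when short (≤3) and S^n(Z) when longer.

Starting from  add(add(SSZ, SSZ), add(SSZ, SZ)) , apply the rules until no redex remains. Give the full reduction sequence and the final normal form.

  start: add(add(SSZ, SSZ), add(SSZ, SZ))
  [1] add(S(add(SZ, SSZ)), add(SSZ, SZ))
  [2] S(add(add(SZ, SSZ), add(SSZ, SZ)))
  [3] S(add(S(add(Z, SSZ)), add(SSZ, SZ)))
  [4] S(S(add(add(Z, SSZ), add(SSZ, SZ))))
  [5] S(S(add(SSZ, add(SSZ, SZ))))
  [6] S(S(S(add(SZ, add(SSZ, SZ)))))
  [7] S(S(S(S(add(Z, add(SSZ, SZ))))))
  [8] S(S(S(S(add(SSZ, SZ)))))
  [9] S(S(S(S(S(add(SZ, SZ))))))
  [10] S(S(S(S(S(S(add(Z, SZ)))))))
  [11] S^7(Z)

Answer: normal form = S^7(Z)  (in 11 steps)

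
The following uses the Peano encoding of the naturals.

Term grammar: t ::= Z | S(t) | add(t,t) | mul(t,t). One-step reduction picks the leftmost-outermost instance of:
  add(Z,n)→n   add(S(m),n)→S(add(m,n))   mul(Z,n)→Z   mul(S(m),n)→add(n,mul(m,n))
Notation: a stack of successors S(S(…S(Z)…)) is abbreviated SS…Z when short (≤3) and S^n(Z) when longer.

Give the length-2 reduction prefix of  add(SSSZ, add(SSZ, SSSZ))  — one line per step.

Answer: after 2 steps: S(S(add(SZ, add(SSZ, SSSZ))))

Working:
  start: add(SSSZ, add(SSZ, SSSZ))
  step 1: S(add(SSZ, add(SSZ, SSSZ)))
  step 2: S(S(add(SZ, add(SSZ, SSSZ))))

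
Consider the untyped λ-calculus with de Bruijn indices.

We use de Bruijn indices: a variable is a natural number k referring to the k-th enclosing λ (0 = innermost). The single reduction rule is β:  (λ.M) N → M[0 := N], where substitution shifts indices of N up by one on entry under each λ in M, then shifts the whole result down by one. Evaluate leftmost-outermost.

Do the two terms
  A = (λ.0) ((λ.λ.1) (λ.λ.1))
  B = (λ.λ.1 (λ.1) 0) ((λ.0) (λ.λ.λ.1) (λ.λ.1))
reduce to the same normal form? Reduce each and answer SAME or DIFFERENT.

Term A:
  start: (λ.0) ((λ.λ.1) (λ.λ.1))
  →1  (λ.λ.1) (λ.λ.1)
  →2  λ.λ.λ.1

Term B:
  start: (λ.λ.1 (λ.1) 0) ((λ.0) (λ.λ.λ.1) (λ.λ.1))
  →1  λ.(λ.0) (λ.λ.λ.1) (λ.λ.1) (λ.1) 0
  →2  λ.(λ.λ.λ.1) (λ.λ.1) (λ.1) 0
  →3  λ.(λ.λ.1) (λ.1) 0
  →4  λ.(λ.λ.2) 0
  →5  λ.λ.1

Answer: DIFFERENT — A ⇓ λ.λ.λ.1, B ⇓ λ.λ.1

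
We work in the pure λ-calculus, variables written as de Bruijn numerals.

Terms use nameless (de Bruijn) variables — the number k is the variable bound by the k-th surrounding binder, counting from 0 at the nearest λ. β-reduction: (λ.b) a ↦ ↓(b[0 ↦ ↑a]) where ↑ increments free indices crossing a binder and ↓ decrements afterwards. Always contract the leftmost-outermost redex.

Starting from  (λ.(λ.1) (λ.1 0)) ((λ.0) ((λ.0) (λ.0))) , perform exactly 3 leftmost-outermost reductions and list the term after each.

Answer: after 3 steps: (λ.0) (λ.0)

Derivation:
  start: (λ.(λ.1) (λ.1 0)) ((λ.0) ((λ.0) (λ.0)))
  →1  (λ.(λ.0) ((λ.0) (λ.0))) (λ.(λ.0) ((λ.0) (λ.0)) 0)
  →2  (λ.0) ((λ.0) (λ.0))
  →3  (λ.0) (λ.0)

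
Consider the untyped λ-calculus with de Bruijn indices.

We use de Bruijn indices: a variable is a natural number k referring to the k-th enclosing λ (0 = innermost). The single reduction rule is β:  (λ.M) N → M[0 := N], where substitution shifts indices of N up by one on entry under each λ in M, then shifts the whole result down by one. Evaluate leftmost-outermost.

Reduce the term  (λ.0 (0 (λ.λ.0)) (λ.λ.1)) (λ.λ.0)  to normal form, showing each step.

Answer: normal form = λ.λ.1  (in 3 steps)

Derivation:
  start: (λ.0 (0 (λ.λ.0)) (λ.λ.1)) (λ.λ.0)
  [1] (λ.λ.0) ((λ.λ.0) (λ.λ.0)) (λ.λ.1)
  [2] (λ.0) (λ.λ.1)
  [3] λ.λ.1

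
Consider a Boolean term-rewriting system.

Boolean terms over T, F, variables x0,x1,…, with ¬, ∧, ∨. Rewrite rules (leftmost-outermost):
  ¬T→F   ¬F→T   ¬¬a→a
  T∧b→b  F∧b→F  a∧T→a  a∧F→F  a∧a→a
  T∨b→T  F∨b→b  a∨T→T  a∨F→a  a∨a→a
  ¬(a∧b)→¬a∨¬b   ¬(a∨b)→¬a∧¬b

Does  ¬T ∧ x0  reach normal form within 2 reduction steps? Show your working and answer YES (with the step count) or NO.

Answer: YES — reaches normal form F in 2 ≤ 2 steps

Derivation:
  start: ¬T ∧ x0
  [1] F ∧ x0
  [2] F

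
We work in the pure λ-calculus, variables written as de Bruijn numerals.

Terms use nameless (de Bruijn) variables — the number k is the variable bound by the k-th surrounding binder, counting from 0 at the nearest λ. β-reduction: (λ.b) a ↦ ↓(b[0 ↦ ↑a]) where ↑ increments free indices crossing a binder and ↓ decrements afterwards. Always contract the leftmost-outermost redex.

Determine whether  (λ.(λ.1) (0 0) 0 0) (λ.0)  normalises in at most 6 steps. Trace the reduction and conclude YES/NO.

  start: (λ.(λ.1) (0 0) 0 0) (λ.0)
  step 1: (λ.λ.0) ((λ.0) (λ.0)) (λ.0) (λ.0)
  step 2: (λ.0) (λ.0) (λ.0)
  step 3: (λ.0) (λ.0)
  step 4: λ.0

Answer: YES — reaches normal form λ.0 in 4 ≤ 6 steps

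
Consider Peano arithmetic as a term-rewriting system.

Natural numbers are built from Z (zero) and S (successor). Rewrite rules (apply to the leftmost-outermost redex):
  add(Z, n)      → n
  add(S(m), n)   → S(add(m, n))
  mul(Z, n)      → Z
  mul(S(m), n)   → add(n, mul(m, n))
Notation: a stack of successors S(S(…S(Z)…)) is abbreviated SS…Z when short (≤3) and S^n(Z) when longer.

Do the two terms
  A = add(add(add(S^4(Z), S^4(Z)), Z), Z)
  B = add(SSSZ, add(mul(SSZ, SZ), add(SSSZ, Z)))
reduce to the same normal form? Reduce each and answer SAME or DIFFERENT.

Answer: SAME — A ⇓ S^8(Z), B ⇓ S^8(Z)

Working:
Term A:
  start: add(add(add(S^4(Z), S^4(Z)), Z), Z)
  [1] add(add(S(add(SSSZ, S^4(Z))), Z), Z)
  [2] add(S(add(add(SSSZ, S^4(Z)), Z)), Z)
  [3] S(add(add(add(SSSZ, S^4(Z)), Z), Z))
  [4] S(add(add(S(add(SSZ, S^4(Z))), Z), Z))
  [5] S(add(S(add(add(SSZ, S^4(Z)), Z)), Z))
  [6] S(S(add(add(add(SSZ, S^4(Z)), Z), Z)))
  [7] S(S(add(add(S(add(SZ, S^4(Z))), Z), Z)))
  [8] S(S(add(S(add(add(SZ, S^4(Z)), Z)), Z)))
  [9] S(S(S(add(add(add(SZ, S^4(Z)), Z), Z))))
  [10] S(S(S(add(add(S(add(Z, S^4(Z))), Z), Z))))
  [11] S(S(S(add(S(add(add(Z, S^4(Z)), Z)), Z))))
  [12] S(S(S(S(add(add(add(Z, S^4(Z)), Z), Z)))))
  [13] S(S(S(S(add(add(S^4(Z), Z), Z)))))
  [14] S(S(S(S(add(S(add(SSSZ, Z)), Z)))))
  [15] S(S(S(S(S(add(add(SSSZ, Z), Z))))))
  [16] S(S(S(S(S(add(S(add(SSZ, Z)), Z))))))
  [17] S(S(S(S(S(S(add(add(SSZ, Z), Z)))))))
  [18] S(S(S(S(S(S(add(S(add(SZ, Z)), Z)))))))
  [19] S(S(S(S(S(S(S(add(add(SZ, Z), Z))))))))
  [20] S(S(S(S(S(S(S(add(S(add(Z, Z)), Z))))))))
  [21] S(S(S(S(S(S(S(S(add(add(Z, Z), Z)))))))))
  [22] S(S(S(S(S(S(S(S(add(Z, Z)))))))))
  [23] S^8(Z)

Term B:
  start: add(SSSZ, add(mul(SSZ, SZ), add(SSSZ, Z)))
  [1] S(add(SSZ, add(mul(SSZ, SZ), add(SSSZ, Z))))
  [2] S(S(add(SZ, add(mul(SSZ, SZ), add(SSSZ, Z)))))
  [3] S(S(S(add(Z, add(mul(SSZ, SZ), add(SSSZ, Z))))))
  [4] S(S(S(add(mul(SSZ, SZ), add(SSSZ, Z)))))
  [5] S(S(S(add(add(SZ, mul(SZ, SZ)), add(SSSZ, Z)))))
  [6] S(S(S(add(S(add(Z, mul(SZ, SZ))), add(SSSZ, Z)))))
  [7] S(S(S(S(add(add(Z, mul(SZ, SZ)), add(SSSZ, Z))))))
  [8] S(S(S(S(add(mul(SZ, SZ), add(SSSZ, Z))))))
  [9] S(S(S(S(add(add(SZ, mul(Z, SZ)), add(SSSZ, Z))))))
  [10] S(S(S(S(add(S(add(Z, mul(Z, SZ))), add(SSSZ, Z))))))
  [11] S(S(S(S(S(add(add(Z, mul(Z, SZ)), add(SSSZ, Z)))))))
  [12] S(S(S(S(S(add(mul(Z, SZ), add(SSSZ, Z)))))))
  [13] S(S(S(S(S(add(Z, add(SSSZ, Z)))))))
  [14] S(S(S(S(S(add(SSSZ, Z))))))
  [15] S(S(S(S(S(S(add(SSZ, Z)))))))
  [16] S(S(S(S(S(S(S(add(SZ, Z))))))))
  [17] S(S(S(S(S(S(S(S(add(Z, Z)))))))))
  [18] S^8(Z)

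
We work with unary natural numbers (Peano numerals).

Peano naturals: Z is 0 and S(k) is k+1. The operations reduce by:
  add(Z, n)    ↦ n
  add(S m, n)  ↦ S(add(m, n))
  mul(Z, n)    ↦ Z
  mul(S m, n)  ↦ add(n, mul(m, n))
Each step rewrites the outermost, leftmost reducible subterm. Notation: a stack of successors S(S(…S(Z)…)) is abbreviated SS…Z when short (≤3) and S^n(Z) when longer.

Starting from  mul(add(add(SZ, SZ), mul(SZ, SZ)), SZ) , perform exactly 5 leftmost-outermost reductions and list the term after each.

  start: mul(add(add(SZ, SZ), mul(SZ, SZ)), SZ)
  [1] mul(add(S(add(Z, SZ)), mul(SZ, SZ)), SZ)
  [2] mul(S(add(add(Z, SZ), mul(SZ, SZ))), SZ)
  [3] add(SZ, mul(add(add(Z, SZ), mul(SZ, SZ)), SZ))
  [4] S(add(Z, mul(add(add(Z, SZ), mul(SZ, SZ)), SZ)))
  [5] S(mul(add(add(Z, SZ), mul(SZ, SZ)), SZ))

Answer: after 5 steps: S(mul(add(add(Z, SZ), mul(SZ, SZ)), SZ))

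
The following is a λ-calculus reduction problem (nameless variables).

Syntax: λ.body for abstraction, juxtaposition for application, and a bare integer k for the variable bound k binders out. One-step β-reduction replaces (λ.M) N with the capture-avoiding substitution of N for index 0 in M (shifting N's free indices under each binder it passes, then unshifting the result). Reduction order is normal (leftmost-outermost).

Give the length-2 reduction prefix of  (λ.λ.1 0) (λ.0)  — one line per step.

Answer: after 2 steps: λ.0

Reduction:
  start: (λ.λ.1 0) (λ.0)
  [1] λ.(λ.0) 0
  [2] λ.0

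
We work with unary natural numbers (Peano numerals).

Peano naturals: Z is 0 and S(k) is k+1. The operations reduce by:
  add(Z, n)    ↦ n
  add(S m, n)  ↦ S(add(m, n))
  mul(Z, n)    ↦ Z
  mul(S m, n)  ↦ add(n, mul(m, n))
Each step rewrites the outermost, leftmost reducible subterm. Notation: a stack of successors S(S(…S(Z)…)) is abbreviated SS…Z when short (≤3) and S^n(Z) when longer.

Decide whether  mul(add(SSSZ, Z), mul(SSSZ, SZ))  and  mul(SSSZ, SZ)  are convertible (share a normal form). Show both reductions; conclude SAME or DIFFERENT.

Answer: DIFFERENT — A ⇓ S^9(Z), B ⇓ SSSZ

Derivation:
Term A:
  start: mul(add(SSSZ, Z), mul(SSSZ, SZ))
  [1] mul(S(add(SSZ, Z)), mul(SSSZ, SZ))
  [2] add(mul(SSSZ, SZ), mul(add(SSZ, Z), mul(SSSZ, SZ)))
  [3] add(add(SZ, mul(SSZ, SZ)), mul(add(SSZ, Z), mul(SSSZ, SZ)))
  [4] add(S(add(Z, mul(SSZ, SZ))), mul(add(SSZ, Z), mul(SSSZ, SZ)))
  [5] S(add(add(Z, mul(SSZ, SZ)), mul(add(SSZ, Z), mul(SSSZ, SZ))))
  [6] S(add(mul(SSZ, SZ), mul(add(SSZ, Z), mul(SSSZ, SZ))))
  [7] S(add(add(SZ, mul(SZ, SZ)), mul(add(SSZ, Z), mul(SSSZ, SZ))))
  [8] S(add(S(add(Z, mul(SZ, SZ))), mul(add(SSZ, Z), mul(SSSZ, SZ))))
  [9] S(S(add(add(Z, mul(SZ, SZ)), mul(add(SSZ, Z), mul(SSSZ, SZ)))))
  [10] S(S(add(mul(SZ, SZ), mul(add(SSZ, Z), mul(SSSZ, SZ)))))
  [11] S(S(add(add(SZ, mul(Z, SZ)), mul(add(SSZ, Z), mul(SSSZ, SZ)))))
  [12] S(S(add(S(add(Z, mul(Z, SZ))), mul(add(SSZ, Z), mul(SSSZ, SZ)))))
  [13] S(S(S(add(add(Z, mul(Z, SZ)), mul(add(SSZ, Z), mul(SSSZ, SZ))))))
  [14] S(S(S(add(mul(Z, SZ), mul(add(SSZ, Z), mul(SSSZ, SZ))))))
  [15] S(S(S(add(Z, mul(add(SSZ, Z), mul(SSSZ, SZ))))))
  [16] S(S(S(mul(add(SSZ, Z), mul(SSSZ, SZ)))))
  [17] S(S(S(mul(S(add(SZ, Z)), mul(SSSZ, SZ)))))
  [18] S(S(S(add(mul(SSSZ, SZ), mul(add(SZ, Z), mul(SSSZ, SZ))))))
  [19] S(S(S(add(add(SZ, mul(SSZ, SZ)), mul(add(SZ, Z), mul(SSSZ, SZ))))))
  [20] S(S(S(add(S(add(Z, mul(SSZ, SZ))), mul(add(SZ, Z), mul(SSSZ, SZ))))))
  [21] S(S(S(S(add(add(Z, mul(SSZ, SZ)), mul(add(SZ, Z), mul(SSSZ, SZ)))))))
  [22] S(S(S(S(add(mul(SSZ, SZ), mul(add(SZ, Z), mul(SSSZ, SZ)))))))
  [23] S(S(S(S(add(add(SZ, mul(SZ, SZ)), mul(add(SZ, Z), mul(SSSZ, SZ)))))))
  [24] S(S(S(S(add(S(add(Z, mul(SZ, SZ))), mul(add(SZ, Z), mul(SSSZ, SZ)))))))
  [25] S(S(S(S(S(add(add(Z, mul(SZ, SZ)), mul(add(SZ, Z), mul(SSSZ, SZ))))))))
  [26] S(S(S(S(S(add(mul(SZ, SZ), mul(add(SZ, Z), mul(SSSZ, SZ))))))))
  [27] S(S(S(S(S(add(add(SZ, mul(Z, SZ)), mul(add(SZ, Z), mul(SSSZ, SZ))))))))
  [28] S(S(S(S(S(add(S(add(Z, mul(Z, SZ))), mul(add(SZ, Z), mul(SSSZ, SZ))))))))
  [29] S(S(S(S(S(S(add(add(Z, mul(Z, SZ)), mul(add(SZ, Z), mul(SSSZ, SZ)))))))))
  [30] S(S(S(S(S(S(add(mul(Z, SZ), mul(add(SZ, Z), mul(SSSZ, SZ)))))))))
  [31] S(S(S(S(S(S(add(Z, mul(add(SZ, Z), mul(SSSZ, SZ)))))))))
  [32] S(S(S(S(S(S(mul(add(SZ, Z), mul(SSSZ, SZ))))))))
  [33] S(S(S(S(S(S(mul(S(add(Z, Z)), mul(SSSZ, SZ))))))))
  [34] S(S(S(S(S(S(add(mul(SSSZ, SZ), mul(add(Z, Z), mul(SSSZ, SZ)))))))))
  [35] S(S(S(S(S(S(add(add(SZ, mul(SSZ, SZ)), mul(add(Z, Z), mul(SSSZ, SZ)))))))))
  [36] S(S(S(S(S(S(add(S(add(Z, mul(SSZ, SZ))), mul(add(Z, Z), mul(SSSZ, SZ)))))))))
  [37] S(S(S(S(S(S(S(add(add(Z, mul(SSZ, SZ)), mul(add(Z, Z), mul(SSSZ, SZ))))))))))
  [38] S(S(S(S(S(S(S(add(mul(SSZ, SZ), mul(add(Z, Z), mul(SSSZ, SZ))))))))))
  [39] S(S(S(S(S(S(S(add(add(SZ, mul(SZ, SZ)), mul(add(Z, Z), mul(SSSZ, SZ))))))))))
  [40] S(S(S(S(S(S(S(add(S(add(Z, mul(SZ, SZ))), mul(add(Z, Z), mul(SSSZ, SZ))))))))))
  [41] S(S(S(S(S(S(S(S(add(add(Z, mul(SZ, SZ)), mul(add(Z, Z), mul(SSSZ, SZ)))))))))))
  [42] S(S(S(S(S(S(S(S(add(mul(SZ, SZ), mul(add(Z, Z), mul(SSSZ, SZ)))))))))))
  [43] S(S(S(S(S(S(S(S(add(add(SZ, mul(Z, SZ)), mul(add(Z, Z), mul(SSSZ, SZ)))))))))))
  [44] S(S(S(S(S(S(S(S(add(S(add(Z, mul(Z, SZ))), mul(add(Z, Z), mul(SSSZ, SZ)))))))))))
  [45] S(S(S(S(S(S(S(S(S(add(add(Z, mul(Z, SZ)), mul(add(Z, Z), mul(SSSZ, SZ))))))))))))
  [46] S(S(S(S(S(S(S(S(S(add(mul(Z, SZ), mul(add(Z, Z), mul(SSSZ, SZ))))))))))))
  [47] S(S(S(S(S(S(S(S(S(add(Z, mul(add(Z, Z), mul(SSSZ, SZ))))))))))))
  [48] S(S(S(S(S(S(S(S(S(mul(add(Z, Z), mul(SSSZ, SZ)))))))))))
  [49] S(S(S(S(S(S(S(S(S(mul(Z, mul(SSSZ, SZ)))))))))))
  [50] S^9(Z)

Term B:
  start: mul(SSSZ, SZ)
  [1] add(SZ, mul(SSZ, SZ))
  [2] S(add(Z, mul(SSZ, SZ)))
  [3] S(mul(SSZ, SZ))
  [4] S(add(SZ, mul(SZ, SZ)))
  [5] S(S(add(Z, mul(SZ, SZ))))
  [6] S(S(mul(SZ, SZ)))
  [7] S(S(add(SZ, mul(Z, SZ))))
  [8] S(S(S(add(Z, mul(Z, SZ)))))
  [9] S(S(S(mul(Z, SZ))))
  [10] SSSZ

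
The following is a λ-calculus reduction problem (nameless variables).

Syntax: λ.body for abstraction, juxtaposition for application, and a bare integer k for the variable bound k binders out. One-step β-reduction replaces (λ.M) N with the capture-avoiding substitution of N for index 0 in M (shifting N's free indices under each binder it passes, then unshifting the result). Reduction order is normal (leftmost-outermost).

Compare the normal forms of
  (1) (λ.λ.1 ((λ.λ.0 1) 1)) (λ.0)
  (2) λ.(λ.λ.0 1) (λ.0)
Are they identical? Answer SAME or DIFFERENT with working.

Answer: SAME — A ⇓ λ.λ.0 (λ.0), B ⇓ λ.λ.0 (λ.0)

Derivation:
Term A:
  start: (λ.λ.1 ((λ.λ.0 1) 1)) (λ.0)
  →1  λ.(λ.0) ((λ.λ.0 1) (λ.0))
  →2  λ.(λ.λ.0 1) (λ.0)
  →3  λ.λ.0 (λ.0)

Term B:
  start: λ.(λ.λ.0 1) (λ.0)
  →1  λ.λ.0 (λ.0)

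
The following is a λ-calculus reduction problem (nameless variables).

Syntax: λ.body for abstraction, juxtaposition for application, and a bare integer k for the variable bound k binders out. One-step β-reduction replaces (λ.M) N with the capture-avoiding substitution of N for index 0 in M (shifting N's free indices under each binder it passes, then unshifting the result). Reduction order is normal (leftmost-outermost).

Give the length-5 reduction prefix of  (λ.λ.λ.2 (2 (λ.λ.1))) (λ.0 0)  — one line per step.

  start: (λ.λ.λ.2 (2 (λ.λ.1))) (λ.0 0)
  →1  λ.λ.(λ.0 0) ((λ.0 0) (λ.λ.1))
  →2  λ.λ.(λ.0 0) (λ.λ.1) ((λ.0 0) (λ.λ.1))
  →3  λ.λ.(λ.λ.1) (λ.λ.1) ((λ.0 0) (λ.λ.1))
  →4  λ.λ.(λ.λ.λ.1) ((λ.0 0) (λ.λ.1))
  →5  λ.λ.λ.λ.1

Answer: after 5 steps: λ.λ.λ.λ.1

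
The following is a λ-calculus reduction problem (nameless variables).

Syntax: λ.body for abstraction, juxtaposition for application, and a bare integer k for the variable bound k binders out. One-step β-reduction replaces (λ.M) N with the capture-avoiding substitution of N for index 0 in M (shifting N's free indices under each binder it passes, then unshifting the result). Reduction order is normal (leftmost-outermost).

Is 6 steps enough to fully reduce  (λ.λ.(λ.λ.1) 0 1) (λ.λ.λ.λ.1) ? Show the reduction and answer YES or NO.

  start: (λ.λ.(λ.λ.1) 0 1) (λ.λ.λ.λ.1)
  [1] λ.(λ.λ.1) 0 (λ.λ.λ.λ.1)
  [2] λ.(λ.1) (λ.λ.λ.λ.1)
  [3] λ.0

Answer: YES — reaches normal form λ.0 in 3 ≤ 6 steps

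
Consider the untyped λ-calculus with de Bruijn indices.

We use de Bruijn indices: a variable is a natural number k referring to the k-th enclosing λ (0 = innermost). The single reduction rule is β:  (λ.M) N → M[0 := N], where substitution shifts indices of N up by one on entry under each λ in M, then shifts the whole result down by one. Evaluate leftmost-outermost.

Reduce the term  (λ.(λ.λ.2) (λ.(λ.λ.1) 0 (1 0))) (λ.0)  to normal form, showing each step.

Answer: normal form = λ.λ.0  (in 2 steps)

Working:
  start: (λ.(λ.λ.2) (λ.(λ.λ.1) 0 (1 0))) (λ.0)
  step 1: (λ.λ.λ.0) (λ.(λ.λ.1) 0 ((λ.0) 0))
  step 2: λ.λ.0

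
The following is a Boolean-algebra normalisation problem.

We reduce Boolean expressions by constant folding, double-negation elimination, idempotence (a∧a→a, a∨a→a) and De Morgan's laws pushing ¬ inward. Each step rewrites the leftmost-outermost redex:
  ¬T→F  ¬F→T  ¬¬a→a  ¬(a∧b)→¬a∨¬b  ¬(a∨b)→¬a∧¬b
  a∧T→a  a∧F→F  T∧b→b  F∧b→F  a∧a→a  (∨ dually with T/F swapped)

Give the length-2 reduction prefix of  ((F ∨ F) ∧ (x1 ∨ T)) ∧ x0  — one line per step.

  start: ((F ∨ F) ∧ (x1 ∨ T)) ∧ x0
  [1] (F ∧ (x1 ∨ T)) ∧ x0
  [2] F ∧ x0

Answer: after 2 steps: F ∧ x0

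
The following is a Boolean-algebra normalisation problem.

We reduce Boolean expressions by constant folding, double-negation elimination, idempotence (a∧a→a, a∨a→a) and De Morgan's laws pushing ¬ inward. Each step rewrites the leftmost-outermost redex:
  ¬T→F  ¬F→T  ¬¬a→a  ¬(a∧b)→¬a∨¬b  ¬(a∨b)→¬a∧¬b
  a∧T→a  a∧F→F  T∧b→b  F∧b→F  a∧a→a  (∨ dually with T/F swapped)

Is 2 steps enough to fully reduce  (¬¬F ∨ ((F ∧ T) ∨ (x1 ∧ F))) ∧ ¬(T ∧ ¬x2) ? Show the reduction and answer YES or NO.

Answer: NO — after 2 steps the term is ((F ∧ T) ∨ (x1 ∧ F)) ∧ ¬(T ∧ ¬x2), not yet normal

Working:
  start: (¬¬F ∨ ((F ∧ T) ∨ (x1 ∧ F))) ∧ ¬(T ∧ ¬x2)
  step 1: (F ∨ ((F ∧ T) ∨ (x1 ∧ F))) ∧ ¬(T ∧ ¬x2)
  step 2: ((F ∧ T) ∨ (x1 ∧ F)) ∧ ¬(T ∧ ¬x2)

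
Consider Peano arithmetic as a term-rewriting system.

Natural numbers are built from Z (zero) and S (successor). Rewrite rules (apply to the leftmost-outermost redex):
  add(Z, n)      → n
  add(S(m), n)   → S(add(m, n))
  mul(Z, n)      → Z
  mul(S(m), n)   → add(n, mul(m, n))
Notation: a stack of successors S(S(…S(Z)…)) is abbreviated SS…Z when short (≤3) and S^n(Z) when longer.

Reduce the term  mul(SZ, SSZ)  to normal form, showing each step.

  start: mul(SZ, SSZ)
  step 1: add(SSZ, mul(Z, SSZ))
  step 2: S(add(SZ, mul(Z, SSZ)))
  step 3: S(S(add(Z, mul(Z, SSZ))))
  step 4: S(S(mul(Z, SSZ)))
  step 5: SSZ

Answer: normal form = SSZ  (in 5 steps)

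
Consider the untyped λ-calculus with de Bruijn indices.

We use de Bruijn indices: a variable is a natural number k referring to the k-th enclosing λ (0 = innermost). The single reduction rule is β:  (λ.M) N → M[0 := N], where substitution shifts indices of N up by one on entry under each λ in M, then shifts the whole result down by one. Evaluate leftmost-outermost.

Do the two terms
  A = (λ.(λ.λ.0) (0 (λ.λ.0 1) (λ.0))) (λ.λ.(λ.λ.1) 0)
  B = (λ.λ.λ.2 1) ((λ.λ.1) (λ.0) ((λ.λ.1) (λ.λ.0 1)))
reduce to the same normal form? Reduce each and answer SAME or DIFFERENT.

Answer: DIFFERENT — A ⇓ λ.0, B ⇓ λ.λ.1

Working:
Term A:
  start: (λ.(λ.λ.0) (0 (λ.λ.0 1) (λ.0))) (λ.λ.(λ.λ.1) 0)
  step 1: (λ.λ.0) ((λ.λ.(λ.λ.1) 0) (λ.λ.0 1) (λ.0))
  step 2: λ.0

Term B:
  start: (λ.λ.λ.2 1) ((λ.λ.1) (λ.0) ((λ.λ.1) (λ.λ.0 1)))
  step 1: λ.λ.(λ.λ.1) (λ.0) ((λ.λ.1) (λ.λ.0 1)) 1
  step 2: λ.λ.(λ.λ.0) ((λ.λ.1) (λ.λ.0 1)) 1
  step 3: λ.λ.(λ.0) 1
  step 4: λ.λ.1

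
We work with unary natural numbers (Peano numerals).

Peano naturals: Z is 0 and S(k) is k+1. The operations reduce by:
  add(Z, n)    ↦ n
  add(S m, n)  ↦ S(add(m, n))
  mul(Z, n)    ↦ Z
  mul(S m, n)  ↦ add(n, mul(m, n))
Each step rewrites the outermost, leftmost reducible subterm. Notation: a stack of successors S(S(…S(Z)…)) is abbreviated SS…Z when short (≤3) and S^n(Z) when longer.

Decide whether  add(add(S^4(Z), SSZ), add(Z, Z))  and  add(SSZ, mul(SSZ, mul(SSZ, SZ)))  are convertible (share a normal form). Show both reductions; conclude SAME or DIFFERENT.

Term A:
  start: add(add(S^4(Z), SSZ), add(Z, Z))
  →1  add(S(add(SSSZ, SSZ)), add(Z, Z))
  →2  S(add(add(SSSZ, SSZ), add(Z, Z)))
  →3  S(add(S(add(SSZ, SSZ)), add(Z, Z)))
  →4  S(S(add(add(SSZ, SSZ), add(Z, Z))))
  →5  S(S(add(S(add(SZ, SSZ)), add(Z, Z))))
  →6  S(S(S(add(add(SZ, SSZ), add(Z, Z)))))
  →7  S(S(S(add(S(add(Z, SSZ)), add(Z, Z)))))
  →8  S(S(S(S(add(add(Z, SSZ), add(Z, Z))))))
  →9  S(S(S(S(add(SSZ, add(Z, Z))))))
  →10  S(S(S(S(S(add(SZ, add(Z, Z)))))))
  →11  S(S(S(S(S(S(add(Z, add(Z, Z))))))))
  →12  S(S(S(S(S(S(add(Z, Z)))))))
  →13  S^6(Z)

Term B:
  start: add(SSZ, mul(SSZ, mul(SSZ, SZ)))
  →1  S(add(SZ, mul(SSZ, mul(SSZ, SZ))))
  →2  S(S(add(Z, mul(SSZ, mul(SSZ, SZ)))))
  →3  S(S(mul(SSZ, mul(SSZ, SZ))))
  →4  S(S(add(mul(SSZ, SZ), mul(SZ, mul(SSZ, SZ)))))
  →5  S(S(add(add(SZ, mul(SZ, SZ)), mul(SZ, mul(SSZ, SZ)))))
  →6  S(S(add(S(add(Z, mul(SZ, SZ))), mul(SZ, mul(SSZ, SZ)))))
  →7  S(S(S(add(add(Z, mul(SZ, SZ)), mul(SZ, mul(SSZ, SZ))))))
  →8  S(S(S(add(mul(SZ, SZ), mul(SZ, mul(SSZ, SZ))))))
  →9  S(S(S(add(add(SZ, mul(Z, SZ)), mul(SZ, mul(SSZ, SZ))))))
  →10  S(S(S(add(S(add(Z, mul(Z, SZ))), mul(SZ, mul(SSZ, SZ))))))
  →11  S(S(S(S(add(add(Z, mul(Z, SZ)), mul(SZ, mul(SSZ, SZ)))))))
  →12  S(S(S(S(add(mul(Z, SZ), mul(SZ, mul(SSZ, SZ)))))))
  →13  S(S(S(S(add(Z, mul(SZ, mul(SSZ, SZ)))))))
  →14  S(S(S(S(mul(SZ, mul(SSZ, SZ))))))
  →15  S(S(S(S(add(mul(SSZ, SZ), mul(Z, mul(SSZ, SZ)))))))
  →16  S(S(S(S(add(add(SZ, mul(SZ, SZ)), mul(Z, mul(SSZ, SZ)))))))
  →17  S(S(S(S(add(S(add(Z, mul(SZ, SZ))), mul(Z, mul(SSZ, SZ)))))))
  →18  S(S(S(S(S(add(add(Z, mul(SZ, SZ)), mul(Z, mul(SSZ, SZ))))))))
  →19  S(S(S(S(S(add(mul(SZ, SZ), mul(Z, mul(SSZ, SZ))))))))
  →20  S(S(S(S(S(add(add(SZ, mul(Z, SZ)), mul(Z, mul(SSZ, SZ))))))))
  →21  S(S(S(S(S(add(S(add(Z, mul(Z, SZ))), mul(Z, mul(SSZ, SZ))))))))
  →22  S(S(S(S(S(S(add(add(Z, mul(Z, SZ)), mul(Z, mul(SSZ, SZ)))))))))
  →23  S(S(S(S(S(S(add(mul(Z, SZ), mul(Z, mul(SSZ, SZ)))))))))
  →24  S(S(S(S(S(S(add(Z, mul(Z, mul(SSZ, SZ)))))))))
  →25  S(S(S(S(S(S(mul(Z, mul(SSZ, SZ))))))))
  →26  S^6(Z)

Answer: SAME — A ⇓ S^6(Z), B ⇓ S^6(Z)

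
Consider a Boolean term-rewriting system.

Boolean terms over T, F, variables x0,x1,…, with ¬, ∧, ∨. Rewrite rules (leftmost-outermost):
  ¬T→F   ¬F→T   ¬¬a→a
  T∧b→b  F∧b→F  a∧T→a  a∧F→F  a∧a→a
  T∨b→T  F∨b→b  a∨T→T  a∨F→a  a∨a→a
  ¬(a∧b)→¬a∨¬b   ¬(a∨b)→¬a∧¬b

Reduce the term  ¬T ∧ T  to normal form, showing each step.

  start: ¬T ∧ T
  step 1: ¬T
  step 2: F

Answer: normal form = F  (in 2 steps)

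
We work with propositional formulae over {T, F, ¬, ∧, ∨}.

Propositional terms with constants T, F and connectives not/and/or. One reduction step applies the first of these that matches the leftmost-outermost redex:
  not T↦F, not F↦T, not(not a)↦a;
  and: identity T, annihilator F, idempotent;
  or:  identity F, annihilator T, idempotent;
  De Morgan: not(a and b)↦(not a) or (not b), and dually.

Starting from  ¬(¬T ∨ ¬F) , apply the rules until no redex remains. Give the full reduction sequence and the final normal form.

Answer: normal form = F  (in 4 steps)

Working:
  start: ¬(¬T ∨ ¬F)
  [1] ¬¬T ∧ ¬¬F
  [2] T ∧ ¬¬F
  [3] ¬¬F
  [4] F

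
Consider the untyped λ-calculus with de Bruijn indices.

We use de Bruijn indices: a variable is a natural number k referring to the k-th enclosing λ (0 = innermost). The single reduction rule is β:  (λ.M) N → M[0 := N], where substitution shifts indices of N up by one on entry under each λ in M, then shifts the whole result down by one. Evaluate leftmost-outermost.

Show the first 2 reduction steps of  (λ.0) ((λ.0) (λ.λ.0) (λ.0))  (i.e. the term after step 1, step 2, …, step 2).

Answer: after 2 steps: (λ.λ.0) (λ.0)

Reduction:
  start: (λ.0) ((λ.0) (λ.λ.0) (λ.0))
  step 1: (λ.0) (λ.λ.0) (λ.0)
  step 2: (λ.λ.0) (λ.0)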